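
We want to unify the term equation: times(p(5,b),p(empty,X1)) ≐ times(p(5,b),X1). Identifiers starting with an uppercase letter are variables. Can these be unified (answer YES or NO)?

NO

Decompose times/2: p(5,b) ≐ p(5,b),  p(empty,X1) ≐ X1.
Delete trivial equation p(5,b) ≐ p(5,b).
Occurs check fails: X1 occurs in p(empty,X1); the equation X1 ≐ p(empty,X1) has no finite solution.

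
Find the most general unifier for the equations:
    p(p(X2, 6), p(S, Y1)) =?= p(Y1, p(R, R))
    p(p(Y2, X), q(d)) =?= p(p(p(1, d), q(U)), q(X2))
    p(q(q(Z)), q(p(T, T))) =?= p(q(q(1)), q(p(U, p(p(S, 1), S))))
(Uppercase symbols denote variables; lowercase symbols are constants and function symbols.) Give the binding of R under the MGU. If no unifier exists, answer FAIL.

p(d, 6)

Decompose p/2: p(X2, 6) =?= Y1,  p(S, Y1) =?= p(R, R).
Bind Y1 := p(X2, 6); substituting into the one remaining equation that mentions Y1 gives: p(S, p(X2, 6)) =?= p(R, R).
Decompose p/2: S =?= R,  p(X2, 6) =?= R.
Bind S := R; substituting into the one remaining equation that mentions S gives: p(q(q(Z)), q(p(T, T))) =?= p(q(q(1)), q(p(U, p(p(R, 1), R)))).
Bind R := p(X2, 6); substituting into the one remaining equation that mentions R gives: p(q(q(Z)), q(p(T, T))) =?= p(q(q(1)), q(p(U, p(p(p(X2, 6), 1), p(X2, 6))))). Substituting into the earlier binding gives S := p(X2, 6).
Decompose p/2: p(Y2, X) =?= p(p(1, d), q(U)),  q(d) =?= q(X2).
Decompose p/2: Y2 =?= p(1, d),  X =?= q(U).
Bind Y2 := p(1, d); no other remaining equation mentions Y2.
Bind X := q(U); no other remaining equation mentions X.
Decompose q/1: d =?= X2.
Bind X2 := d; substituting into the remaining equation gives: p(q(q(Z)), q(p(T, T))) =?= p(q(q(1)), q(p(U, p(p(p(d, 6), 1), p(d, 6))))). Substituting into the earlier bindings gives Y1 := p(d, 6), S := p(d, 6), R := p(d, 6).
Decompose p/2: q(q(Z)) =?= q(q(1)),  q(p(T, T)) =?= q(p(U, p(p(p(d, 6), 1), p(d, 6)))).
Decompose q/1: q(Z) =?= q(1).
Decompose q/1: Z =?= 1.
Bind Z := 1; no other remaining equation mentions Z.
Decompose q/1: p(T, T) =?= p(U, p(p(p(d, 6), 1), p(d, 6))).
Decompose p/2: T =?= U,  T =?= p(p(p(d, 6), 1), p(d, 6)).
Bind T := U; substituting into the remaining equation gives: U =?= p(p(p(d, 6), 1), p(d, 6)).
Bind U := p(p(p(d, 6), 1), p(d, 6)). Substituting into the earlier bindings gives X := q(p(p(p(d, 6), 1), p(d, 6))), T := p(p(p(d, 6), 1), p(d, 6)).
MGU = { Y1 -> p(d, 6), S -> p(d, 6), R -> p(d, 6), Y2 -> p(1, d), X -> q(p(p(p(d, 6), 1), p(d, 6))), X2 -> d, Z -> 1, T -> p(p(p(d, 6), 1), p(d, 6)), U -> p(p(p(d, 6), 1), p(d, 6)) }, so R -> p(d, 6).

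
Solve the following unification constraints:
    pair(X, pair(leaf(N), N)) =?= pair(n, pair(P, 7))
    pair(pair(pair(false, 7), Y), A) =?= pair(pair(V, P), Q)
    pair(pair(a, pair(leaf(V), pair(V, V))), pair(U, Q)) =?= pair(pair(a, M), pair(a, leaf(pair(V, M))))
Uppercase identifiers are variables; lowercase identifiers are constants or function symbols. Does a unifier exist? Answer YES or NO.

Decompose pair/2: X =?= n,  pair(leaf(N), N) =?= pair(P, 7).
Bind X := n; no other remaining equation mentions X.
Decompose pair/2: leaf(N) =?= P,  N =?= 7.
Bind P := leaf(N); substituting into the one remaining equation that mentions P gives: pair(pair(pair(false, 7), Y), A) =?= pair(pair(V, leaf(N)), Q).
Bind N := 7; substituting into the one remaining equation that mentions N gives: pair(pair(pair(false, 7), Y), A) =?= pair(pair(V, leaf(7)), Q). Substituting into the earlier binding gives P := leaf(7).
Decompose pair/2: pair(pair(false, 7), Y) =?= pair(V, leaf(7)),  A =?= Q.
Decompose pair/2: pair(false, 7) =?= V,  Y =?= leaf(7).
Bind V := pair(false, 7); substituting into the one remaining equation that mentions V gives: pair(pair(a, pair(leaf(pair(false, 7)), pair(pair(false, 7), pair(false, 7)))), pair(U, Q)) =?= pair(pair(a, M), pair(a, leaf(pair(pair(false, 7), M)))).
Bind Y := leaf(7); no other remaining equation mentions Y.
Bind A := Q; no other remaining equation mentions A.
Decompose pair/2: pair(a, pair(leaf(pair(false, 7)), pair(pair(false, 7), pair(false, 7)))) =?= pair(a, M),  pair(U, Q) =?= pair(a, leaf(pair(pair(false, 7), M))).
Decompose pair/2: a =?= a,  pair(leaf(pair(false, 7)), pair(pair(false, 7), pair(false, 7))) =?= M.
Delete trivial equation a =?= a.
Bind M := pair(leaf(pair(false, 7)), pair(pair(false, 7), pair(false, 7))); substituting into the remaining equation gives: pair(U, Q) =?= pair(a, leaf(pair(pair(false, 7), pair(leaf(pair(false, 7)), pair(pair(false, 7), pair(false, 7)))))).
Decompose pair/2: U =?= a,  Q =?= leaf(pair(pair(false, 7), pair(leaf(pair(false, 7)), pair(pair(false, 7), pair(false, 7))))).
Bind U := a; no other remaining equation mentions U.
Bind Q := leaf(pair(pair(false, 7), pair(leaf(pair(false, 7)), pair(pair(false, 7), pair(false, 7))))). Substituting into the earlier binding gives A := leaf(pair(pair(false, 7), pair(leaf(pair(false, 7)), pair(pair(false, 7), pair(false, 7))))).
No equations remain and no clash or occurs-check failure arose, so a unifier exists.

YES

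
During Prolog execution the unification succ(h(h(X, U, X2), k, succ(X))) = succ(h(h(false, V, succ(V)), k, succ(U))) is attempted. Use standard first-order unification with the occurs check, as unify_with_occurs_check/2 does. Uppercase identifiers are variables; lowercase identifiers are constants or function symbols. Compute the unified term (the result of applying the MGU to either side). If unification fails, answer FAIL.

succ(h(h(false, false, succ(false)), k, succ(false)))

Decompose succ/1: h(h(X, U, X2), k, succ(X)) = h(h(false, V, succ(V)), k, succ(U)).
Decompose h/3: h(X, U, X2) = h(false, V, succ(V)),  k = k,  succ(X) = succ(U).
Decompose h/3: X = false,  U = V,  X2 = succ(V).
Bind X := false; substituting into the one remaining equation that mentions X gives: succ(false) = succ(U).
Bind U := V; substituting into the one remaining equation that mentions U gives: succ(false) = succ(V).
Bind X2 := succ(V); no other remaining equation mentions X2.
Delete trivial equation k = k.
Decompose succ/1: false = V.
Bind V := false. Substituting into the earlier bindings gives U := false, X2 := succ(false).
Applying the MGU to either side gives succ(h(h(false, false, succ(false)), k, succ(false))).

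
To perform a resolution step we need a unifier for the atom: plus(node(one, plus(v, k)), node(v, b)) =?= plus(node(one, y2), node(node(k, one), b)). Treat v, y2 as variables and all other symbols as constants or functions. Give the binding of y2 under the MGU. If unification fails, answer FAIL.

plus(node(k, one), k)

Decompose plus/2: node(one, plus(v, k)) =?= node(one, y2),  node(v, b) =?= node(node(k, one), b).
Decompose node/2: one =?= one,  plus(v, k) =?= y2.
Delete trivial equation one =?= one.
Bind y2 := plus(v, k); no other remaining equation mentions y2.
Decompose node/2: v =?= node(k, one),  b =?= b.
Bind v := node(k, one); no other remaining equation mentions v. Substituting into the earlier binding gives y2 := plus(node(k, one), k).
Delete trivial equation b =?= b.
MGU = { y2 ↦ plus(node(k, one), k), v ↦ node(k, one) }, so y2 ↦ plus(node(k, one), k).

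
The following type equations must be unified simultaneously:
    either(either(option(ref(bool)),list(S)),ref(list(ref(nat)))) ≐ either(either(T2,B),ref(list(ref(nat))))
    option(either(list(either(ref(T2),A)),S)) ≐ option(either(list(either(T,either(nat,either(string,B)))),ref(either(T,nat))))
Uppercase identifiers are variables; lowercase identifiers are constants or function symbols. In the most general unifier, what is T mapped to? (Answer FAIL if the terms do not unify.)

Decompose either/2: either(option(ref(bool)),list(S)) ≐ either(T2,B),  ref(list(ref(nat))) ≐ ref(list(ref(nat))).
Decompose either/2: option(ref(bool)) ≐ T2,  list(S) ≐ B.
Bind T2 := option(ref(bool)); substituting into the one remaining equation that mentions T2 gives: option(either(list(either(ref(option(ref(bool))),A)),S)) ≐ option(either(list(either(T,either(nat,either(string,B)))),ref(either(T,nat)))).
Bind B := list(S); substituting into the one remaining equation that mentions B gives: option(either(list(either(ref(option(ref(bool))),A)),S)) ≐ option(either(list(either(T,either(nat,either(string,list(S))))),ref(either(T,nat)))).
Delete trivial equation ref(list(ref(nat))) ≐ ref(list(ref(nat))).
Decompose option/1: either(list(either(ref(option(ref(bool))),A)),S) ≐ either(list(either(T,either(nat,either(string,list(S))))),ref(either(T,nat))).
Decompose either/2: list(either(ref(option(ref(bool))),A)) ≐ list(either(T,either(nat,either(string,list(S))))),  S ≐ ref(either(T,nat)).
Decompose list/1: either(ref(option(ref(bool))),A) ≐ either(T,either(nat,either(string,list(S)))).
Decompose either/2: ref(option(ref(bool))) ≐ T,  A ≐ either(nat,either(string,list(S))).
Bind T := ref(option(ref(bool))); substituting into the one remaining equation that mentions T gives: S ≐ ref(either(ref(option(ref(bool))),nat)).
Bind A := either(nat,either(string,list(S))); no other remaining equation mentions A.
Bind S := ref(either(ref(option(ref(bool))),nat)). Substituting into the earlier bindings gives B := list(ref(either(ref(option(ref(bool))),nat))), A := either(nat,either(string,list(ref(either(ref(option(ref(bool))),nat))))).
MGU = { T2 ↦ option(ref(bool)), B ↦ list(ref(either(ref(option(ref(bool))),nat))), T ↦ ref(option(ref(bool))), A ↦ either(nat,either(string,list(ref(either(ref(option(ref(bool))),nat))))), S ↦ ref(either(ref(option(ref(bool))),nat)) }, so T ↦ ref(option(ref(bool))).

ref(option(ref(bool)))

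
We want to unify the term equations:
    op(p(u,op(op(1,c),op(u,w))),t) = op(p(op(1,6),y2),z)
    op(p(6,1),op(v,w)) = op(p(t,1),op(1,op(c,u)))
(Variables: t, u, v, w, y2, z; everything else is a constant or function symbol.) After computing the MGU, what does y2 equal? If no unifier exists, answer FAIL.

op(op(1,c),op(op(1,6),op(c,op(1,6))))

Decompose op/2: p(u,op(op(1,c),op(u,w))) = p(op(1,6),y2),  t = z.
Decompose p/2: u = op(1,6),  op(op(1,c),op(u,w)) = y2.
Bind u := op(1,6); substituting into the 2 remaining equations that mention u gives: op(op(1,c),op(op(1,6),w)) = y2,  op(p(6,1),op(v,w)) = op(p(t,1),op(1,op(c,op(1,6)))).
Bind y2 := op(op(1,c),op(op(1,6),w)); no other remaining equation mentions y2.
Bind t := z; substituting into the remaining equation gives: op(p(6,1),op(v,w)) = op(p(z,1),op(1,op(c,op(1,6)))).
Decompose op/2: p(6,1) = p(z,1),  op(v,w) = op(1,op(c,op(1,6))).
Decompose p/2: 6 = z,  1 = 1.
Bind z := 6; no other remaining equation mentions z. Substituting into the earlier binding gives t := 6.
Delete trivial equation 1 = 1.
Decompose op/2: v = 1,  w = op(c,op(1,6)).
Bind v := 1; no other remaining equation mentions v.
Bind w := op(c,op(1,6)). Substituting into the earlier binding gives y2 := op(op(1,c),op(op(1,6),op(c,op(1,6)))).
MGU = { u -> op(1,6), y2 -> op(op(1,c),op(op(1,6),op(c,op(1,6)))), t -> 6, z -> 6, v -> 1, w -> op(c,op(1,6)) }, so y2 -> op(op(1,c),op(op(1,6),op(c,op(1,6)))).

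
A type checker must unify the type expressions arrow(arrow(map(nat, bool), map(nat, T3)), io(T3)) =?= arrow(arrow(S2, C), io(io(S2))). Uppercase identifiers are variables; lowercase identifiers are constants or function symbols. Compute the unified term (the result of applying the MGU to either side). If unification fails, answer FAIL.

arrow(arrow(map(nat, bool), map(nat, io(map(nat, bool)))), io(io(map(nat, bool))))

Decompose arrow/2: arrow(map(nat, bool), map(nat, T3)) =?= arrow(S2, C),  io(T3) =?= io(io(S2)).
Decompose arrow/2: map(nat, bool) =?= S2,  map(nat, T3) =?= C.
Bind S2 := map(nat, bool); substituting into the one remaining equation that mentions S2 gives: io(T3) =?= io(io(map(nat, bool))).
Bind C := map(nat, T3); no other remaining equation mentions C.
Decompose io/1: T3 =?= io(map(nat, bool)).
Bind T3 := io(map(nat, bool)). Substituting into the earlier binding gives C := map(nat, io(map(nat, bool))).
Applying the MGU to either side gives arrow(arrow(map(nat, bool), map(nat, io(map(nat, bool)))), io(io(map(nat, bool)))).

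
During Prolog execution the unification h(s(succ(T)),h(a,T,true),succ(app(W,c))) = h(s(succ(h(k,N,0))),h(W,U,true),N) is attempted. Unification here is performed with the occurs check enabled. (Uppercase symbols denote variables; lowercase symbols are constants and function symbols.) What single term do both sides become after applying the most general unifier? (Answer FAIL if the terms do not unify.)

h(s(succ(h(k,succ(app(a,c)),0))),h(a,h(k,succ(app(a,c)),0),true),succ(app(a,c)))

Decompose h/3: s(succ(T)) = s(succ(h(k,N,0))),  h(a,T,true) = h(W,U,true),  succ(app(W,c)) = N.
Decompose s/1: succ(T) = succ(h(k,N,0)).
Decompose succ/1: T = h(k,N,0).
Bind T := h(k,N,0); substituting into the one remaining equation that mentions T gives: h(a,h(k,N,0),true) = h(W,U,true).
Decompose h/3: a = W,  h(k,N,0) = U,  true = true.
Bind W := a; substituting into the one remaining equation that mentions W gives: succ(app(a,c)) = N.
Bind U := h(k,N,0); no other remaining equation mentions U.
Delete trivial equation true = true.
Bind N := succ(app(a,c)). Substituting into the earlier bindings gives T := h(k,succ(app(a,c)),0), U := h(k,succ(app(a,c)),0).
Applying the MGU to either side gives h(s(succ(h(k,succ(app(a,c)),0))),h(a,h(k,succ(app(a,c)),0),true),succ(app(a,c))).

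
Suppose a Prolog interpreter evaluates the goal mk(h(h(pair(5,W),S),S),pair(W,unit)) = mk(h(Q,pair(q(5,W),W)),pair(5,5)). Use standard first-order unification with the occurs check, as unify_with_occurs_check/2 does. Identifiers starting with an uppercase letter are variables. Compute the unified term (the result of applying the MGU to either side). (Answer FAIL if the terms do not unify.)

FAIL

Decompose mk/2: h(h(pair(5,W),S),S) = h(Q,pair(q(5,W),W)),  pair(W,unit) = pair(5,5).
Decompose h/2: h(pair(5,W),S) = Q,  S = pair(q(5,W),W).
Bind Q := h(pair(5,W),S); no other remaining equation mentions Q.
Bind S := pair(q(5,W),W); no other remaining equation mentions S. Substituting into the earlier binding gives Q := h(pair(5,W),pair(q(5,W),W)).
Decompose pair/2: W = 5,  unit = 5.
Bind W := 5; no other remaining equation mentions W. Substituting into the earlier bindings gives Q := h(pair(5,5),pair(q(5,5),5)), S := pair(q(5,5),5).
Clash: constants unit and 5 differ; no unifier exists.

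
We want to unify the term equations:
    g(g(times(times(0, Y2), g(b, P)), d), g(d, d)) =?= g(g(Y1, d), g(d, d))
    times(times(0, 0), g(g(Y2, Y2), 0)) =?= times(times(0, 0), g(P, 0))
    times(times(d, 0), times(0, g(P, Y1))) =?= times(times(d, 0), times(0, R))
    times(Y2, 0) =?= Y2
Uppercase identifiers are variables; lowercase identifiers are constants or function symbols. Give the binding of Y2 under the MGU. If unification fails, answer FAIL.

Decompose g/2: g(times(times(0, Y2), g(b, P)), d) =?= g(Y1, d),  g(d, d) =?= g(d, d).
Decompose g/2: times(times(0, Y2), g(b, P)) =?= Y1,  d =?= d.
Bind Y1 := times(times(0, Y2), g(b, P)); substituting into the one remaining equation that mentions Y1 gives: times(times(d, 0), times(0, g(P, times(times(0, Y2), g(b, P))))) =?= times(times(d, 0), times(0, R)).
Delete trivial equation d =?= d.
Delete trivial equation g(d, d) =?= g(d, d).
Decompose times/2: times(0, 0) =?= times(0, 0),  g(g(Y2, Y2), 0) =?= g(P, 0).
Delete trivial equation times(0, 0) =?= times(0, 0).
Decompose g/2: g(Y2, Y2) =?= P,  0 =?= 0.
Bind P := g(Y2, Y2); substituting into the one remaining equation that mentions P gives: times(times(d, 0), times(0, g(g(Y2, Y2), times(times(0, Y2), g(b, g(Y2, Y2)))))) =?= times(times(d, 0), times(0, R)). Substituting into the earlier binding gives Y1 := times(times(0, Y2), g(b, g(Y2, Y2))).
Delete trivial equation 0 =?= 0.
Decompose times/2: times(d, 0) =?= times(d, 0),  times(0, g(g(Y2, Y2), times(times(0, Y2), g(b, g(Y2, Y2))))) =?= times(0, R).
Delete trivial equation times(d, 0) =?= times(d, 0).
Decompose times/2: 0 =?= 0,  g(g(Y2, Y2), times(times(0, Y2), g(b, g(Y2, Y2)))) =?= R.
Delete trivial equation 0 =?= 0.
Bind R := g(g(Y2, Y2), times(times(0, Y2), g(b, g(Y2, Y2)))); no other remaining equation mentions R.
Occurs check fails: Y2 occurs in times(Y2, 0); the equation Y2 =?= times(Y2, 0) has no finite solution.

FAIL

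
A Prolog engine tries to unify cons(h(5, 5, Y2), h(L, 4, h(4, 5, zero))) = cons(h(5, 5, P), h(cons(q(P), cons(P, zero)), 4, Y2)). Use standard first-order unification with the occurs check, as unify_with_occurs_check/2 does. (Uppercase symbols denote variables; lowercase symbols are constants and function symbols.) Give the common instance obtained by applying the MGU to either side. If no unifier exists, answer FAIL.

cons(h(5, 5, h(4, 5, zero)), h(cons(q(h(4, 5, zero)), cons(h(4, 5, zero), zero)), 4, h(4, 5, zero)))

Decompose cons/2: h(5, 5, Y2) = h(5, 5, P),  h(L, 4, h(4, 5, zero)) = h(cons(q(P), cons(P, zero)), 4, Y2).
Decompose h/3: 5 = 5,  5 = 5,  Y2 = P.
Delete trivial equation 5 = 5.
Delete trivial equation 5 = 5.
Bind Y2 := P; substituting into the remaining equation gives: h(L, 4, h(4, 5, zero)) = h(cons(q(P), cons(P, zero)), 4, P).
Decompose h/3: L = cons(q(P), cons(P, zero)),  4 = 4,  h(4, 5, zero) = P.
Bind L := cons(q(P), cons(P, zero)); no other remaining equation mentions L.
Delete trivial equation 4 = 4.
Bind P := h(4, 5, zero). Substituting into the earlier bindings gives Y2 := h(4, 5, zero), L := cons(q(h(4, 5, zero)), cons(h(4, 5, zero), zero)).
Applying the MGU to either side gives cons(h(5, 5, h(4, 5, zero)), h(cons(q(h(4, 5, zero)), cons(h(4, 5, zero), zero)), 4, h(4, 5, zero))).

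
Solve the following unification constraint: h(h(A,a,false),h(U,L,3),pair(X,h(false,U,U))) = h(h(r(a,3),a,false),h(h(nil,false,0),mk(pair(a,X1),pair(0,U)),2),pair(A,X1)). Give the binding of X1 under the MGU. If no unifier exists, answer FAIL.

Decompose h/3: h(A,a,false) = h(r(a,3),a,false),  h(U,L,3) = h(h(nil,false,0),mk(pair(a,X1),pair(0,U)),2),  pair(X,h(false,U,U)) = pair(A,X1).
Decompose h/3: A = r(a,3),  a = a,  false = false.
Bind A := r(a,3); substituting into the one remaining equation that mentions A gives: pair(X,h(false,U,U)) = pair(r(a,3),X1).
Delete trivial equation a = a.
Delete trivial equation false = false.
Decompose h/3: U = h(nil,false,0),  L = mk(pair(a,X1),pair(0,U)),  3 = 2.
Bind U := h(nil,false,0); substituting into the 2 remaining equations that mention U gives: L = mk(pair(a,X1),pair(0,h(nil,false,0))),  pair(X,h(false,h(nil,false,0),h(nil,false,0))) = pair(r(a,3),X1).
Bind L := mk(pair(a,X1),pair(0,h(nil,false,0))); no other remaining equation mentions L.
Clash: constants 3 and 2 differ; no unifier exists.

FAIL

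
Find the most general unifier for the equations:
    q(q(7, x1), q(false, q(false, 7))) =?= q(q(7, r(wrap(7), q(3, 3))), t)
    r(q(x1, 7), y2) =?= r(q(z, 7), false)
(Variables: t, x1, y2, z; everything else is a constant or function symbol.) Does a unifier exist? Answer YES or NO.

Decompose q/2: q(7, x1) =?= q(7, r(wrap(7), q(3, 3))),  q(false, q(false, 7)) =?= t.
Decompose q/2: 7 =?= 7,  x1 =?= r(wrap(7), q(3, 3)).
Delete trivial equation 7 =?= 7.
Bind x1 := r(wrap(7), q(3, 3)); substituting into the one remaining equation that mentions x1 gives: r(q(r(wrap(7), q(3, 3)), 7), y2) =?= r(q(z, 7), false).
Bind t := q(false, q(false, 7)); no other remaining equation mentions t.
Decompose r/2: q(r(wrap(7), q(3, 3)), 7) =?= q(z, 7),  y2 =?= false.
Decompose q/2: r(wrap(7), q(3, 3)) =?= z,  7 =?= 7.
Bind z := r(wrap(7), q(3, 3)); no other remaining equation mentions z.
Delete trivial equation 7 =?= 7.
Bind y2 := false.
No equations remain and no clash or occurs-check failure arose, so a unifier exists.

YES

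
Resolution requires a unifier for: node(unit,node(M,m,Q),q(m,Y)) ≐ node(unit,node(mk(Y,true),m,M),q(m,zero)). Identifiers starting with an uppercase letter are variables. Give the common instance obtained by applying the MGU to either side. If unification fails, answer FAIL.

Decompose node/3: unit ≐ unit,  node(M,m,Q) ≐ node(mk(Y,true),m,M),  q(m,Y) ≐ q(m,zero).
Delete trivial equation unit ≐ unit.
Decompose node/3: M ≐ mk(Y,true),  m ≐ m,  Q ≐ M.
Bind M := mk(Y,true); substituting into the one remaining equation that mentions M gives: Q ≐ mk(Y,true).
Delete trivial equation m ≐ m.
Bind Q := mk(Y,true); no other remaining equation mentions Q.
Decompose q/2: m ≐ m,  Y ≐ zero.
Delete trivial equation m ≐ m.
Bind Y := zero. Substituting into the earlier bindings gives M := mk(zero,true), Q := mk(zero,true).
Applying the MGU to either side gives node(unit,node(mk(zero,true),m,mk(zero,true)),q(m,zero)).

node(unit,node(mk(zero,true),m,mk(zero,true)),q(m,zero))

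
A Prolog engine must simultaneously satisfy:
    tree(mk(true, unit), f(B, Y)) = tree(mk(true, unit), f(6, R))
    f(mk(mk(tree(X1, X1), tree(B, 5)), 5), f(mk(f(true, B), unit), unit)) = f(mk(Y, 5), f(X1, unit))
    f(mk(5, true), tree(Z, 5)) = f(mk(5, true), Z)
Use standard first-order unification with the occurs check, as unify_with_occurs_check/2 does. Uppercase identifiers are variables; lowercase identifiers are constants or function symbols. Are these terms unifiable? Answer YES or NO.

Decompose tree/2: mk(true, unit) = mk(true, unit),  f(B, Y) = f(6, R).
Delete trivial equation mk(true, unit) = mk(true, unit).
Decompose f/2: B = 6,  Y = R.
Bind B := 6; substituting into the one remaining equation that mentions B gives: f(mk(mk(tree(X1, X1), tree(6, 5)), 5), f(mk(f(true, 6), unit), unit)) = f(mk(Y, 5), f(X1, unit)).
Bind Y := R; substituting into the one remaining equation that mentions Y gives: f(mk(mk(tree(X1, X1), tree(6, 5)), 5), f(mk(f(true, 6), unit), unit)) = f(mk(R, 5), f(X1, unit)).
Decompose f/2: mk(mk(tree(X1, X1), tree(6, 5)), 5) = mk(R, 5),  f(mk(f(true, 6), unit), unit) = f(X1, unit).
Decompose mk/2: mk(tree(X1, X1), tree(6, 5)) = R,  5 = 5.
Bind R := mk(tree(X1, X1), tree(6, 5)); no other remaining equation mentions R. Substituting into the earlier binding gives Y := mk(tree(X1, X1), tree(6, 5)).
Delete trivial equation 5 = 5.
Decompose f/2: mk(f(true, 6), unit) = X1,  unit = unit.
Bind X1 := mk(f(true, 6), unit); no other remaining equation mentions X1. Substituting into the earlier bindings gives Y := mk(tree(mk(f(true, 6), unit), mk(f(true, 6), unit)), tree(6, 5)), R := mk(tree(mk(f(true, 6), unit), mk(f(true, 6), unit)), tree(6, 5)).
Delete trivial equation unit = unit.
Decompose f/2: mk(5, true) = mk(5, true),  tree(Z, 5) = Z.
Delete trivial equation mk(5, true) = mk(5, true).
Occurs check fails: Z occurs in tree(Z, 5); the equation Z = tree(Z, 5) has no finite solution.

NO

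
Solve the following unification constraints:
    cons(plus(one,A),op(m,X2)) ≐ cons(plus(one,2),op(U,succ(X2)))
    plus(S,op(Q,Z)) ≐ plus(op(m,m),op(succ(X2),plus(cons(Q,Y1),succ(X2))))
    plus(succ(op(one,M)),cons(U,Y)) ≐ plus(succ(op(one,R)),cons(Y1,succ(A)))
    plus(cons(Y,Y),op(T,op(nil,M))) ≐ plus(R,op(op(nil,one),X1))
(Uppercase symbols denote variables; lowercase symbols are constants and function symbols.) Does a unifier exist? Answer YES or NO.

NO

Decompose cons/2: plus(one,A) ≐ plus(one,2),  op(m,X2) ≐ op(U,succ(X2)).
Decompose plus/2: one ≐ one,  A ≐ 2.
Delete trivial equation one ≐ one.
Bind A := 2; substituting into the one remaining equation that mentions A gives: plus(succ(op(one,M)),cons(U,Y)) ≐ plus(succ(op(one,R)),cons(Y1,succ(2))).
Decompose op/2: m ≐ U,  X2 ≐ succ(X2).
Bind U := m; substituting into the one remaining equation that mentions U gives: plus(succ(op(one,M)),cons(m,Y)) ≐ plus(succ(op(one,R)),cons(Y1,succ(2))).
Occurs check fails: X2 occurs in succ(X2); the equation X2 ≐ succ(X2) has no finite solution.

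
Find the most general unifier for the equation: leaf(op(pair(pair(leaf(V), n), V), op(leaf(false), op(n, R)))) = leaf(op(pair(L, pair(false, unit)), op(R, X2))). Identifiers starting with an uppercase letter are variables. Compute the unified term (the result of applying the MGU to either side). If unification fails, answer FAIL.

leaf(op(pair(pair(leaf(pair(false, unit)), n), pair(false, unit)), op(leaf(false), op(n, leaf(false)))))

Decompose leaf/1: op(pair(pair(leaf(V), n), V), op(leaf(false), op(n, R))) = op(pair(L, pair(false, unit)), op(R, X2)).
Decompose op/2: pair(pair(leaf(V), n), V) = pair(L, pair(false, unit)),  op(leaf(false), op(n, R)) = op(R, X2).
Decompose pair/2: pair(leaf(V), n) = L,  V = pair(false, unit).
Bind L := pair(leaf(V), n); no other remaining equation mentions L.
Bind V := pair(false, unit); no other remaining equation mentions V. Substituting into the earlier binding gives L := pair(leaf(pair(false, unit)), n).
Decompose op/2: leaf(false) = R,  op(n, R) = X2.
Bind R := leaf(false); substituting into the remaining equation gives: op(n, leaf(false)) = X2.
Bind X2 := op(n, leaf(false)).
Applying the MGU to either side gives leaf(op(pair(pair(leaf(pair(false, unit)), n), pair(false, unit)), op(leaf(false), op(n, leaf(false))))).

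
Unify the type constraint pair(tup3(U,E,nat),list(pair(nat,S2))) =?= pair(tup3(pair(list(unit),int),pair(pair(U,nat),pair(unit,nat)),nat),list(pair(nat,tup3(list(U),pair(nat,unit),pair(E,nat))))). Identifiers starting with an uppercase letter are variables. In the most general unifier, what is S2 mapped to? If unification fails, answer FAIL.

tup3(list(pair(list(unit),int)),pair(nat,unit),pair(pair(pair(pair(list(unit),int),nat),pair(unit,nat)),nat))

Decompose pair/2: tup3(U,E,nat) =?= tup3(pair(list(unit),int),pair(pair(U,nat),pair(unit,nat)),nat),  list(pair(nat,S2)) =?= list(pair(nat,tup3(list(U),pair(nat,unit),pair(E,nat)))).
Decompose tup3/3: U =?= pair(list(unit),int),  E =?= pair(pair(U,nat),pair(unit,nat)),  nat =?= nat.
Bind U := pair(list(unit),int); substituting into the 2 remaining equations that mention U gives: E =?= pair(pair(pair(list(unit),int),nat),pair(unit,nat)),  list(pair(nat,S2)) =?= list(pair(nat,tup3(list(pair(list(unit),int)),pair(nat,unit),pair(E,nat)))).
Bind E := pair(pair(pair(list(unit),int),nat),pair(unit,nat)); substituting into the one remaining equation that mentions E gives: list(pair(nat,S2)) =?= list(pair(nat,tup3(list(pair(list(unit),int)),pair(nat,unit),pair(pair(pair(pair(list(unit),int),nat),pair(unit,nat)),nat)))).
Delete trivial equation nat =?= nat.
Decompose list/1: pair(nat,S2) =?= pair(nat,tup3(list(pair(list(unit),int)),pair(nat,unit),pair(pair(pair(pair(list(unit),int),nat),pair(unit,nat)),nat))).
Decompose pair/2: nat =?= nat,  S2 =?= tup3(list(pair(list(unit),int)),pair(nat,unit),pair(pair(pair(pair(list(unit),int),nat),pair(unit,nat)),nat)).
Delete trivial equation nat =?= nat.
Bind S2 := tup3(list(pair(list(unit),int)),pair(nat,unit),pair(pair(pair(pair(list(unit),int),nat),pair(unit,nat)),nat)).
MGU = { U := pair(list(unit),int), E := pair(pair(pair(list(unit),int),nat),pair(unit,nat)), S2 := tup3(list(pair(list(unit),int)),pair(nat,unit),pair(pair(pair(pair(list(unit),int),nat),pair(unit,nat)),nat)) }, so S2 := tup3(list(pair(list(unit),int)),pair(nat,unit),pair(pair(pair(pair(list(unit),int),nat),pair(unit,nat)),nat)).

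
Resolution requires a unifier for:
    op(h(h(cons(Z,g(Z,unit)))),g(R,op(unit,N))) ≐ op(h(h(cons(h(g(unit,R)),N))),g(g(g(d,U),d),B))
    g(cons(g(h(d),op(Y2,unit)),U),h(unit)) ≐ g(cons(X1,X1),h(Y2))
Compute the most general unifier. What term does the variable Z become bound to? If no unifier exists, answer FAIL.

h(g(unit,g(g(d,g(h(d),op(unit,unit))),d)))

Decompose op/2: h(h(cons(Z,g(Z,unit)))) ≐ h(h(cons(h(g(unit,R)),N))),  g(R,op(unit,N)) ≐ g(g(g(d,U),d),B).
Decompose h/1: h(cons(Z,g(Z,unit))) ≐ h(cons(h(g(unit,R)),N)).
Decompose h/1: cons(Z,g(Z,unit)) ≐ cons(h(g(unit,R)),N).
Decompose cons/2: Z ≐ h(g(unit,R)),  g(Z,unit) ≐ N.
Bind Z := h(g(unit,R)); substituting into the one remaining equation that mentions Z gives: g(h(g(unit,R)),unit) ≐ N.
Bind N := g(h(g(unit,R)),unit); substituting into the one remaining equation that mentions N gives: g(R,op(unit,g(h(g(unit,R)),unit))) ≐ g(g(g(d,U),d),B).
Decompose g/2: R ≐ g(g(d,U),d),  op(unit,g(h(g(unit,R)),unit)) ≐ B.
Bind R := g(g(d,U),d); substituting into the one remaining equation that mentions R gives: op(unit,g(h(g(unit,g(g(d,U),d))),unit)) ≐ B. Substituting into the earlier bindings gives Z := h(g(unit,g(g(d,U),d))), N := g(h(g(unit,g(g(d,U),d))),unit).
Bind B := op(unit,g(h(g(unit,g(g(d,U),d))),unit)); no other remaining equation mentions B.
Decompose g/2: cons(g(h(d),op(Y2,unit)),U) ≐ cons(X1,X1),  h(unit) ≐ h(Y2).
Decompose cons/2: g(h(d),op(Y2,unit)) ≐ X1,  U ≐ X1.
Bind X1 := g(h(d),op(Y2,unit)); substituting into the one remaining equation that mentions X1 gives: U ≐ g(h(d),op(Y2,unit)).
Bind U := g(h(d),op(Y2,unit)); no other remaining equation mentions U. Substituting into the earlier bindings gives Z := h(g(unit,g(g(d,g(h(d),op(Y2,unit))),d))), N := g(h(g(unit,g(g(d,g(h(d),op(Y2,unit))),d))),unit), R := g(g(d,g(h(d),op(Y2,unit))),d), B := op(unit,g(h(g(unit,g(g(d,g(h(d),op(Y2,unit))),d))),unit)).
Decompose h/1: unit ≐ Y2.
Bind Y2 := unit. Substituting into the earlier bindings gives Z := h(g(unit,g(g(d,g(h(d),op(unit,unit))),d))), N := g(h(g(unit,g(g(d,g(h(d),op(unit,unit))),d))),unit), R := g(g(d,g(h(d),op(unit,unit))),d), B := op(unit,g(h(g(unit,g(g(d,g(h(d),op(unit,unit))),d))),unit)), X1 := g(h(d),op(unit,unit)), U := g(h(d),op(unit,unit)).
MGU = { Z ↦ h(g(unit,g(g(d,g(h(d),op(unit,unit))),d))), N ↦ g(h(g(unit,g(g(d,g(h(d),op(unit,unit))),d))),unit), R ↦ g(g(d,g(h(d),op(unit,unit))),d), B ↦ op(unit,g(h(g(unit,g(g(d,g(h(d),op(unit,unit))),d))),unit)), X1 ↦ g(h(d),op(unit,unit)), U ↦ g(h(d),op(unit,unit)), Y2 ↦ unit }, so Z ↦ h(g(unit,g(g(d,g(h(d),op(unit,unit))),d))).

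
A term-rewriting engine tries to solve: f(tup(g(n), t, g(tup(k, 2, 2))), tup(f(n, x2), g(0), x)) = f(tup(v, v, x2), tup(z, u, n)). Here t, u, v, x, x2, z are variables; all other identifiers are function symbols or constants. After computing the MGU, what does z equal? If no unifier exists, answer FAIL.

f(n, g(tup(k, 2, 2)))

Decompose f/2: tup(g(n), t, g(tup(k, 2, 2))) = tup(v, v, x2),  tup(f(n, x2), g(0), x) = tup(z, u, n).
Decompose tup/3: g(n) = v,  t = v,  g(tup(k, 2, 2)) = x2.
Bind v := g(n); substituting into the one remaining equation that mentions v gives: t = g(n).
Bind t := g(n); no other remaining equation mentions t.
Bind x2 := g(tup(k, 2, 2)); substituting into the remaining equation gives: tup(f(n, g(tup(k, 2, 2))), g(0), x) = tup(z, u, n).
Decompose tup/3: f(n, g(tup(k, 2, 2))) = z,  g(0) = u,  x = n.
Bind z := f(n, g(tup(k, 2, 2))); no other remaining equation mentions z.
Bind u := g(0); no other remaining equation mentions u.
Bind x := n.
MGU = { v := g(n), t := g(n), x2 := g(tup(k, 2, 2)), z := f(n, g(tup(k, 2, 2))), u := g(0), x := n }, so z := f(n, g(tup(k, 2, 2))).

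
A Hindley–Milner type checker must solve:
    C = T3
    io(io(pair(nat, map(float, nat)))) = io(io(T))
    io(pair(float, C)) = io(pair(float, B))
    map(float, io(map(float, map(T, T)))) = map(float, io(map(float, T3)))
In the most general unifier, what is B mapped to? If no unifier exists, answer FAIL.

map(pair(nat, map(float, nat)), pair(nat, map(float, nat)))

Bind C := T3; substituting into the one remaining equation that mentions C gives: io(pair(float, T3)) = io(pair(float, B)).
Decompose io/1: io(pair(nat, map(float, nat))) = io(T).
Decompose io/1: pair(nat, map(float, nat)) = T.
Bind T := pair(nat, map(float, nat)); substituting into the one remaining equation that mentions T gives: map(float, io(map(float, map(pair(nat, map(float, nat)), pair(nat, map(float, nat)))))) = map(float, io(map(float, T3))).
Decompose io/1: pair(float, T3) = pair(float, B).
Decompose pair/2: float = float,  T3 = B.
Delete trivial equation float = float.
Bind T3 := B; substituting into the remaining equation gives: map(float, io(map(float, map(pair(nat, map(float, nat)), pair(nat, map(float, nat)))))) = map(float, io(map(float, B))). Substituting into the earlier binding gives C := B.
Decompose map/2: float = float,  io(map(float, map(pair(nat, map(float, nat)), pair(nat, map(float, nat))))) = io(map(float, B)).
Delete trivial equation float = float.
Decompose io/1: map(float, map(pair(nat, map(float, nat)), pair(nat, map(float, nat)))) = map(float, B).
Decompose map/2: float = float,  map(pair(nat, map(float, nat)), pair(nat, map(float, nat))) = B.
Delete trivial equation float = float.
Bind B := map(pair(nat, map(float, nat)), pair(nat, map(float, nat))). Substituting into the earlier bindings gives C := map(pair(nat, map(float, nat)), pair(nat, map(float, nat))), T3 := map(pair(nat, map(float, nat)), pair(nat, map(float, nat))).
MGU = { C ↦ map(pair(nat, map(float, nat)), pair(nat, map(float, nat))), T ↦ pair(nat, map(float, nat)), T3 ↦ map(pair(nat, map(float, nat)), pair(nat, map(float, nat))), B ↦ map(pair(nat, map(float, nat)), pair(nat, map(float, nat))) }, so B ↦ map(pair(nat, map(float, nat)), pair(nat, map(float, nat))).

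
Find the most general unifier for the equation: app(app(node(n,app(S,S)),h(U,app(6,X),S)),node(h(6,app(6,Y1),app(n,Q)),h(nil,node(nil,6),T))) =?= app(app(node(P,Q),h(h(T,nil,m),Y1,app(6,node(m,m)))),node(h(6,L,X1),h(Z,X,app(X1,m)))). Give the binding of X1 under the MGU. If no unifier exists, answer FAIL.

app(n,app(app(6,node(m,m)),app(6,node(m,m))))

Decompose app/2: app(node(n,app(S,S)),h(U,app(6,X),S)) =?= app(node(P,Q),h(h(T,nil,m),Y1,app(6,node(m,m)))),  node(h(6,app(6,Y1),app(n,Q)),h(nil,node(nil,6),T)) =?= node(h(6,L,X1),h(Z,X,app(X1,m))).
Decompose app/2: node(n,app(S,S)) =?= node(P,Q),  h(U,app(6,X),S) =?= h(h(T,nil,m),Y1,app(6,node(m,m))).
Decompose node/2: n =?= P,  app(S,S) =?= Q.
Bind P := n; no other remaining equation mentions P.
Bind Q := app(S,S); substituting into the one remaining equation that mentions Q gives: node(h(6,app(6,Y1),app(n,app(S,S))),h(nil,node(nil,6),T)) =?= node(h(6,L,X1),h(Z,X,app(X1,m))).
Decompose h/3: U =?= h(T,nil,m),  app(6,X) =?= Y1,  S =?= app(6,node(m,m)).
Bind U := h(T,nil,m); no other remaining equation mentions U.
Bind Y1 := app(6,X); substituting into the one remaining equation that mentions Y1 gives: node(h(6,app(6,app(6,X)),app(n,app(S,S))),h(nil,node(nil,6),T)) =?= node(h(6,L,X1),h(Z,X,app(X1,m))).
Bind S := app(6,node(m,m)); substituting into the remaining equation gives: node(h(6,app(6,app(6,X)),app(n,app(app(6,node(m,m)),app(6,node(m,m))))),h(nil,node(nil,6),T)) =?= node(h(6,L,X1),h(Z,X,app(X1,m))). Substituting into the earlier binding gives Q := app(app(6,node(m,m)),app(6,node(m,m))).
Decompose node/2: h(6,app(6,app(6,X)),app(n,app(app(6,node(m,m)),app(6,node(m,m))))) =?= h(6,L,X1),  h(nil,node(nil,6),T) =?= h(Z,X,app(X1,m)).
Decompose h/3: 6 =?= 6,  app(6,app(6,X)) =?= L,  app(n,app(app(6,node(m,m)),app(6,node(m,m)))) =?= X1.
Delete trivial equation 6 =?= 6.
Bind L := app(6,app(6,X)); no other remaining equation mentions L.
Bind X1 := app(n,app(app(6,node(m,m)),app(6,node(m,m)))); substituting into the remaining equation gives: h(nil,node(nil,6),T) =?= h(Z,X,app(app(n,app(app(6,node(m,m)),app(6,node(m,m)))),m)).
Decompose h/3: nil =?= Z,  node(nil,6) =?= X,  T =?= app(app(n,app(app(6,node(m,m)),app(6,node(m,m)))),m).
Bind Z := nil; no other remaining equation mentions Z.
Bind X := node(nil,6); no other remaining equation mentions X. Substituting into the earlier bindings gives Y1 := app(6,node(nil,6)), L := app(6,app(6,node(nil,6))).
Bind T := app(app(n,app(app(6,node(m,m)),app(6,node(m,m)))),m). Substituting into the earlier binding gives U := h(app(app(n,app(app(6,node(m,m)),app(6,node(m,m)))),m),nil,m).
MGU = { P := n, Q := app(app(6,node(m,m)),app(6,node(m,m))), U := h(app(app(n,app(app(6,node(m,m)),app(6,node(m,m)))),m),nil,m), Y1 := app(6,node(nil,6)), S := app(6,node(m,m)), L := app(6,app(6,node(nil,6))), X1 := app(n,app(app(6,node(m,m)),app(6,node(m,m)))), Z := nil, X := node(nil,6), T := app(app(n,app(app(6,node(m,m)),app(6,node(m,m)))),m) }, so X1 := app(n,app(app(6,node(m,m)),app(6,node(m,m)))).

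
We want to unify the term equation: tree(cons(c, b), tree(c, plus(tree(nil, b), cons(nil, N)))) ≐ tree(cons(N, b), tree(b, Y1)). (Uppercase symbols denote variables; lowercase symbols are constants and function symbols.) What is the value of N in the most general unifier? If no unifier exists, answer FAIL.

Decompose tree/2: cons(c, b) ≐ cons(N, b),  tree(c, plus(tree(nil, b), cons(nil, N))) ≐ tree(b, Y1).
Decompose cons/2: c ≐ N,  b ≐ b.
Bind N := c; substituting into the one remaining equation that mentions N gives: tree(c, plus(tree(nil, b), cons(nil, c))) ≐ tree(b, Y1).
Delete trivial equation b ≐ b.
Decompose tree/2: c ≐ b,  plus(tree(nil, b), cons(nil, c)) ≐ Y1.
Clash: constants c and b differ; no unifier exists.

FAIL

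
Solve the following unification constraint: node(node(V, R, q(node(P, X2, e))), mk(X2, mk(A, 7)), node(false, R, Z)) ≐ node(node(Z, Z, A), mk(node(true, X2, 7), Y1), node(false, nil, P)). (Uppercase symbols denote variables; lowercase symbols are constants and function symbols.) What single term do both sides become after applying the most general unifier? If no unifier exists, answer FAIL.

Decompose node/3: node(V, R, q(node(P, X2, e))) ≐ node(Z, Z, A),  mk(X2, mk(A, 7)) ≐ mk(node(true, X2, 7), Y1),  node(false, R, Z) ≐ node(false, nil, P).
Decompose node/3: V ≐ Z,  R ≐ Z,  q(node(P, X2, e)) ≐ A.
Bind V := Z; no other remaining equation mentions V.
Bind R := Z; substituting into the one remaining equation that mentions R gives: node(false, Z, Z) ≐ node(false, nil, P).
Bind A := q(node(P, X2, e)); substituting into the one remaining equation that mentions A gives: mk(X2, mk(q(node(P, X2, e)), 7)) ≐ mk(node(true, X2, 7), Y1).
Decompose mk/2: X2 ≐ node(true, X2, 7),  mk(q(node(P, X2, e)), 7) ≐ Y1.
Occurs check fails: X2 occurs in node(true, X2, 7); the equation X2 ≐ node(true, X2, 7) has no finite solution.

FAIL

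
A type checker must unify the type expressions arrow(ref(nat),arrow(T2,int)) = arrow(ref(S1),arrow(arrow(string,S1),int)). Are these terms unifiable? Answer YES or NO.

Decompose arrow/2: ref(nat) = ref(S1),  arrow(T2,int) = arrow(arrow(string,S1),int).
Decompose ref/1: nat = S1.
Bind S1 := nat; substituting into the remaining equation gives: arrow(T2,int) = arrow(arrow(string,nat),int).
Decompose arrow/2: T2 = arrow(string,nat),  int = int.
Bind T2 := arrow(string,nat); no other remaining equation mentions T2.
Delete trivial equation int = int.
No equations remain and no clash or occurs-check failure arose, so a unifier exists.

YES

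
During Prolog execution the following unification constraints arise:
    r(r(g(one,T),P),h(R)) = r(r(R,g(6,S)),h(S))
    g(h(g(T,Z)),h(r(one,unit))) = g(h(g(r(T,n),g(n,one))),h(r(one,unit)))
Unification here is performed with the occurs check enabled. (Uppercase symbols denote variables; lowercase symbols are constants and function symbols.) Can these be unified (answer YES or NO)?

NO

Decompose r/2: r(g(one,T),P) = r(R,g(6,S)),  h(R) = h(S).
Decompose r/2: g(one,T) = R,  P = g(6,S).
Bind R := g(one,T); substituting into the one remaining equation that mentions R gives: h(g(one,T)) = h(S).
Bind P := g(6,S); no other remaining equation mentions P.
Decompose h/1: g(one,T) = S.
Bind S := g(one,T); no other remaining equation mentions S. Substituting into the earlier binding gives P := g(6,g(one,T)).
Decompose g/2: h(g(T,Z)) = h(g(r(T,n),g(n,one))),  h(r(one,unit)) = h(r(one,unit)).
Decompose h/1: g(T,Z) = g(r(T,n),g(n,one)).
Decompose g/2: T = r(T,n),  Z = g(n,one).
Occurs check fails: T occurs in r(T,n); the equation T = r(T,n) has no finite solution.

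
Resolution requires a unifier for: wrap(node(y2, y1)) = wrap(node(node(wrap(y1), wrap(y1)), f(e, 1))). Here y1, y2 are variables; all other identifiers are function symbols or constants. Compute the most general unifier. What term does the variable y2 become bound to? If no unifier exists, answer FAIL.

Decompose wrap/1: node(y2, y1) = node(node(wrap(y1), wrap(y1)), f(e, 1)).
Decompose node/2: y2 = node(wrap(y1), wrap(y1)),  y1 = f(e, 1).
Bind y2 := node(wrap(y1), wrap(y1)); no other remaining equation mentions y2.
Bind y1 := f(e, 1). Substituting into the earlier binding gives y2 := node(wrap(f(e, 1)), wrap(f(e, 1))).
MGU = { y2 -> node(wrap(f(e, 1)), wrap(f(e, 1))), y1 -> f(e, 1) }, so y2 -> node(wrap(f(e, 1)), wrap(f(e, 1))).

node(wrap(f(e, 1)), wrap(f(e, 1)))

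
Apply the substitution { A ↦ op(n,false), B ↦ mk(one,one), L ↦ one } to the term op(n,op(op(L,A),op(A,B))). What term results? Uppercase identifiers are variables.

op(n,op(op(one,op(n,false)),op(op(n,false),mk(one,one))))

Replace each occurrence of A with op(n,false).
Replace each occurrence of B with mk(one,one).
Replace each occurrence of L with one.
Result: op(n,op(op(one,op(n,false)),op(op(n,false),mk(one,one)))).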